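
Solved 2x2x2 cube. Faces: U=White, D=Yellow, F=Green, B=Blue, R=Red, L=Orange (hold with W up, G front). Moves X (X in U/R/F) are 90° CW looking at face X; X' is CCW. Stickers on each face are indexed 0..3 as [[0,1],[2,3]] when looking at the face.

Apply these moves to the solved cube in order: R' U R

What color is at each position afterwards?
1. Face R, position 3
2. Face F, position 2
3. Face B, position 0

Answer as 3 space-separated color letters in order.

Answer: B G B

Derivation:
After move 1 (R'): R=RRRR U=WBWB F=GWGW D=YGYG B=YBYB
After move 2 (U): U=WWBB F=RRGW R=YBRR B=OOYB L=GWOO
After move 3 (R): R=RYRB U=WRBW F=RGGG D=YYYO B=BOWB
Query 1: R[3] = B
Query 2: F[2] = G
Query 3: B[0] = B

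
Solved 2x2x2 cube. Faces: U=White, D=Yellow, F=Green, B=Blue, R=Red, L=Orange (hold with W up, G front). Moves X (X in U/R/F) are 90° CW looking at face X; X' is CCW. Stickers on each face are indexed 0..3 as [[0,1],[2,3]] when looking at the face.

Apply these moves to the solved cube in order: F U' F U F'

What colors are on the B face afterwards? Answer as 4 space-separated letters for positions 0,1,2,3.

After move 1 (F): F=GGGG U=WWOO R=WRWR D=RRYY L=OYOY
After move 2 (U'): U=WOWO F=OYGG R=GGWR B=WRBB L=BBOY
After move 3 (F): F=GOGY U=WOYB R=WGOR D=WGYY L=BROR
After move 4 (U): U=YWBO F=WGGY R=WROR B=BRBB L=GOOR
After move 5 (F'): F=GYWG U=YWWO R=GRWR D=ORYY L=GOOB
Query: B face = BRBB

Answer: B R B B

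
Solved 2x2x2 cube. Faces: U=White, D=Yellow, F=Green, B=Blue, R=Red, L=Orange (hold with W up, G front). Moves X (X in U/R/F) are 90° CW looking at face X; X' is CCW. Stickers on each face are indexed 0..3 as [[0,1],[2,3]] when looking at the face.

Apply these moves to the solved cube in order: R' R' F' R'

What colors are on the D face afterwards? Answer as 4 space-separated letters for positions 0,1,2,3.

After move 1 (R'): R=RRRR U=WBWB F=GWGW D=YGYG B=YBYB
After move 2 (R'): R=RRRR U=WYWY F=GBGB D=YWYW B=GBGB
After move 3 (F'): F=BBGG U=WYRR R=WRYR D=OOYW L=OYOW
After move 4 (R'): R=RRWY U=WGRG F=BYGR D=OBYG B=WBOB
Query: D face = OBYG

Answer: O B Y G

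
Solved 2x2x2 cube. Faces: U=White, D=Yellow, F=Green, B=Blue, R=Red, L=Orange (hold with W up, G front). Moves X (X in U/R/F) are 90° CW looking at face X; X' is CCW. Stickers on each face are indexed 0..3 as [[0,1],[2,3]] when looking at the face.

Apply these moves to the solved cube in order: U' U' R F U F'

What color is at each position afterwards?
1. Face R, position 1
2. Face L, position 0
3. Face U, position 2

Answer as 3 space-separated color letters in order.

Answer: G G W

Derivation:
After move 1 (U'): U=WWWW F=OOGG R=GGRR B=RRBB L=BBOO
After move 2 (U'): U=WWWW F=BBGG R=OORR B=GGBB L=RROO
After move 3 (R): R=RORO U=WBWG F=BYGY D=YBYG B=WGWB
After move 4 (F): F=GBYY U=WBOR R=WOGO D=RRYG L=RYOB
After move 5 (U): U=OWRB F=WOYY R=WGGO B=RYWB L=GBOB
After move 6 (F'): F=OYWY U=OWWG R=RGRO D=BBYG L=GBOR
Query 1: R[1] = G
Query 2: L[0] = G
Query 3: U[2] = W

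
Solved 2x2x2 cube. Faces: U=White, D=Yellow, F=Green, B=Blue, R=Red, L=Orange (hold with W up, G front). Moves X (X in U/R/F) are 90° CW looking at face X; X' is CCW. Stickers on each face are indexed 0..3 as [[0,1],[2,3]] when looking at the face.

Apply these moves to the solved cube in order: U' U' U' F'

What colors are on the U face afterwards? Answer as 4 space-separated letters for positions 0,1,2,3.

Answer: W W B R

Derivation:
After move 1 (U'): U=WWWW F=OOGG R=GGRR B=RRBB L=BBOO
After move 2 (U'): U=WWWW F=BBGG R=OORR B=GGBB L=RROO
After move 3 (U'): U=WWWW F=RRGG R=BBRR B=OOBB L=GGOO
After move 4 (F'): F=RGRG U=WWBR R=YBYR D=GOYY L=GWOW
Query: U face = WWBR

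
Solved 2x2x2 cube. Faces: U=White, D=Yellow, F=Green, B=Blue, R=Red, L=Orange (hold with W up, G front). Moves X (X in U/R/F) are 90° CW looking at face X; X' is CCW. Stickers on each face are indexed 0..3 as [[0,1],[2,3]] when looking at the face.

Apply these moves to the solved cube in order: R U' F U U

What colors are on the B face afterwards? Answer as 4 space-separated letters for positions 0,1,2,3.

Answer: G O W B

Derivation:
After move 1 (R): R=RRRR U=WGWG F=GYGY D=YBYB B=WBWB
After move 2 (U'): U=GGWW F=OOGY R=GYRR B=RRWB L=WBOO
After move 3 (F): F=GOYO U=GGOB R=WYWR D=RGYB L=WYOB
After move 4 (U): U=OGBG F=WYYO R=RRWR B=WYWB L=GOOB
After move 5 (U): U=BOGG F=RRYO R=WYWR B=GOWB L=WYOB
Query: B face = GOWB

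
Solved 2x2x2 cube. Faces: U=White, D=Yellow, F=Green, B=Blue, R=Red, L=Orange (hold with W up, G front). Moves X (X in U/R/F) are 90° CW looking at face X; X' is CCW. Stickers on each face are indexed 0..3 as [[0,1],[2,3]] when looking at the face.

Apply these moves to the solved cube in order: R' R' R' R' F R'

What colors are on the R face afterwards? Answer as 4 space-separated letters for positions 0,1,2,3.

After move 1 (R'): R=RRRR U=WBWB F=GWGW D=YGYG B=YBYB
After move 2 (R'): R=RRRR U=WYWY F=GBGB D=YWYW B=GBGB
After move 3 (R'): R=RRRR U=WGWG F=GYGY D=YBYB B=WBWB
After move 4 (R'): R=RRRR U=WWWW F=GGGG D=YYYY B=BBBB
After move 5 (F): F=GGGG U=WWOO R=WRWR D=RRYY L=OYOY
After move 6 (R'): R=RRWW U=WBOB F=GWGO D=RGYG B=YBRB
Query: R face = RRWW

Answer: R R W W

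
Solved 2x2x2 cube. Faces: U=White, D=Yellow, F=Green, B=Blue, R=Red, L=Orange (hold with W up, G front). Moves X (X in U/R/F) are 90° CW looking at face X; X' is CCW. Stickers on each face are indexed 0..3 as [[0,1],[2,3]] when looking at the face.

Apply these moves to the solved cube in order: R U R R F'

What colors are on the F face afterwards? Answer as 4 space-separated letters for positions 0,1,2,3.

Answer: W O R G

Derivation:
After move 1 (R): R=RRRR U=WGWG F=GYGY D=YBYB B=WBWB
After move 2 (U): U=WWGG F=RRGY R=WBRR B=OOWB L=GYOO
After move 3 (R): R=RWRB U=WRGY F=RBGB D=YWYO B=GOWB
After move 4 (R): R=RRBW U=WBGB F=RWGO D=YWYG B=YORB
After move 5 (F'): F=WORG U=WBRB R=WRYW D=YOYG L=GBOG
Query: F face = WORG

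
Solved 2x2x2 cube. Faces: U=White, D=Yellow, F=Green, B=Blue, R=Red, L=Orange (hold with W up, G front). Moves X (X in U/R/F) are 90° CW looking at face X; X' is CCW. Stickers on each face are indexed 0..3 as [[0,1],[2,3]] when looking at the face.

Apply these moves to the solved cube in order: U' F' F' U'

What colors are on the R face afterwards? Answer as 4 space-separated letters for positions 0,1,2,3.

After move 1 (U'): U=WWWW F=OOGG R=GGRR B=RRBB L=BBOO
After move 2 (F'): F=OGOG U=WWGR R=YGYR D=BOYY L=BWOW
After move 3 (F'): F=GGOO U=WWYY R=OGBR D=WWYY L=BROG
After move 4 (U'): U=WYWY F=BROO R=GGBR B=OGBB L=RROG
Query: R face = GGBR

Answer: G G B R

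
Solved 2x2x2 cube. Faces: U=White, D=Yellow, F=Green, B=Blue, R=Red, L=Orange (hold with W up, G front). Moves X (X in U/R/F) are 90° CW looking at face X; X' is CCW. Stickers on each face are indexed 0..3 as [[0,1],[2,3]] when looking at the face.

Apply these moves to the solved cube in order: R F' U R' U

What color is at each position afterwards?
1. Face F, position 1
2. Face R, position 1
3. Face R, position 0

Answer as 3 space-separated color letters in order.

After move 1 (R): R=RRRR U=WGWG F=GYGY D=YBYB B=WBWB
After move 2 (F'): F=YYGG U=WGRR R=BRYR D=OOYB L=OGOW
After move 3 (U): U=RWRG F=BRGG R=WBYR B=OGWB L=YYOW
After move 4 (R'): R=BRWY U=RWRO F=BWGG D=ORYG B=BGOB
After move 5 (U): U=RROW F=BRGG R=BGWY B=YYOB L=BWOW
Query 1: F[1] = R
Query 2: R[1] = G
Query 3: R[0] = B

Answer: R G B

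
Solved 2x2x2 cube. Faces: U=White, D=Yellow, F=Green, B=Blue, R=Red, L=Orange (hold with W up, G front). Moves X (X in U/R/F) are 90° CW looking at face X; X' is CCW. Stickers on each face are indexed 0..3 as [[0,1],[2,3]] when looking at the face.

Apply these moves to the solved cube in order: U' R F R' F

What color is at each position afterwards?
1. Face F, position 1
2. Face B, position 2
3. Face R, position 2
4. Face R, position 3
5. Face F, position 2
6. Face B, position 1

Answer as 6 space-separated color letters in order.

Answer: G R W G B R

Derivation:
After move 1 (U'): U=WWWW F=OOGG R=GGRR B=RRBB L=BBOO
After move 2 (R): R=RGRG U=WOWG F=OYGY D=YBYR B=WRWB
After move 3 (F): F=GOYY U=WOOB R=WGGG D=RRYR L=BYOB
After move 4 (R'): R=GGWG U=WWOW F=GOYB D=ROYY B=RRRB
After move 5 (F): F=YGBO U=WWBY R=OGWG D=WGYY L=BROO
Query 1: F[1] = G
Query 2: B[2] = R
Query 3: R[2] = W
Query 4: R[3] = G
Query 5: F[2] = B
Query 6: B[1] = R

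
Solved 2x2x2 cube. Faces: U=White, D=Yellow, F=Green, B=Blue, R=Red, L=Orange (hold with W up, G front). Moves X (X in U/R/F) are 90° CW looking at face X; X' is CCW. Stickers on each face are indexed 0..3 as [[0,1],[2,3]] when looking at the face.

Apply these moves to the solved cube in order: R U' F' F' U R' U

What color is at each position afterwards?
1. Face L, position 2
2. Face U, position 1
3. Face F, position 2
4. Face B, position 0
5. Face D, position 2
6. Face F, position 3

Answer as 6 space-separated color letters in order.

After move 1 (R): R=RRRR U=WGWG F=GYGY D=YBYB B=WBWB
After move 2 (U'): U=GGWW F=OOGY R=GYRR B=RRWB L=WBOO
After move 3 (F'): F=OYOG U=GGGR R=BYYR D=BOYB L=WWOW
After move 4 (F'): F=YGOO U=GGBY R=OYBR D=WWYB L=WROG
After move 5 (U): U=BGYG F=OYOO R=RRBR B=WRWB L=YGOG
After move 6 (R'): R=RRRB U=BWYW F=OGOG D=WYYO B=BRWB
After move 7 (U): U=YBWW F=RROG R=BRRB B=YGWB L=OGOG
Query 1: L[2] = O
Query 2: U[1] = B
Query 3: F[2] = O
Query 4: B[0] = Y
Query 5: D[2] = Y
Query 6: F[3] = G

Answer: O B O Y Y G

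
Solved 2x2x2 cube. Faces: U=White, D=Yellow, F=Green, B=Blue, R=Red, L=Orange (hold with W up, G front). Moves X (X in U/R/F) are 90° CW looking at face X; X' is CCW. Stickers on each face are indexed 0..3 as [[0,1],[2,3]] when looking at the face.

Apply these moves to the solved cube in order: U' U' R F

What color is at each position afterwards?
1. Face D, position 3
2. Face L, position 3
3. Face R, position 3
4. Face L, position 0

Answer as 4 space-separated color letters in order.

After move 1 (U'): U=WWWW F=OOGG R=GGRR B=RRBB L=BBOO
After move 2 (U'): U=WWWW F=BBGG R=OORR B=GGBB L=RROO
After move 3 (R): R=RORO U=WBWG F=BYGY D=YBYG B=WGWB
After move 4 (F): F=GBYY U=WBOR R=WOGO D=RRYG L=RYOB
Query 1: D[3] = G
Query 2: L[3] = B
Query 3: R[3] = O
Query 4: L[0] = R

Answer: G B O R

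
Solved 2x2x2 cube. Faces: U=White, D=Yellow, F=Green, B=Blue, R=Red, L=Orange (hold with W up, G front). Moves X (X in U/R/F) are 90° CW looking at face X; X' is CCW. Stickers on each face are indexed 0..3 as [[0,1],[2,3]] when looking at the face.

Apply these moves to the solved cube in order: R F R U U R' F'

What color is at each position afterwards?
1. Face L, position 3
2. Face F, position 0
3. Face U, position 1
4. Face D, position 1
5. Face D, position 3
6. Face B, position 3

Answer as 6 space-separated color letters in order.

Answer: G O G B B B

Derivation:
After move 1 (R): R=RRRR U=WGWG F=GYGY D=YBYB B=WBWB
After move 2 (F): F=GGYY U=WGOO R=WRGR D=RRYB L=OYOB
After move 3 (R): R=GWRR U=WGOY F=GRYB D=RWYW B=OBGB
After move 4 (U): U=OWYG F=GWYB R=OBRR B=OYGB L=GROB
After move 5 (U): U=YOGW F=OBYB R=OYRR B=GRGB L=GWOB
After move 6 (R'): R=YROR U=YGGG F=OOYW D=RBYB B=WRWB
After move 7 (F'): F=OWOY U=YGYO R=BRRR D=WBYB L=GGOG
Query 1: L[3] = G
Query 2: F[0] = O
Query 3: U[1] = G
Query 4: D[1] = B
Query 5: D[3] = B
Query 6: B[3] = B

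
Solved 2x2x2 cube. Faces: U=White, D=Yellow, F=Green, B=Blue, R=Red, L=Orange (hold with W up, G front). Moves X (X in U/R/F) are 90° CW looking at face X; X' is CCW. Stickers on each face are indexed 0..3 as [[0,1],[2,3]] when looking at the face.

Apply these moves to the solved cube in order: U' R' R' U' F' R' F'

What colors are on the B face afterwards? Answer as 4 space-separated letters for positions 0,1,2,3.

Answer: W R O B

Derivation:
After move 1 (U'): U=WWWW F=OOGG R=GGRR B=RRBB L=BBOO
After move 2 (R'): R=GRGR U=WBWR F=OWGW D=YOYG B=YRYB
After move 3 (R'): R=RRGG U=WYWY F=OBGR D=YWYW B=GROB
After move 4 (U'): U=YYWW F=BBGR R=OBGG B=RROB L=GROO
After move 5 (F'): F=BRBG U=YYOG R=WBYG D=ROYW L=GWOW
After move 6 (R'): R=BGWY U=YOOR F=BYBG D=RRYG B=WROB
After move 7 (F'): F=YGBB U=YOBW R=RGRY D=WWYG L=GROO
Query: B face = WROB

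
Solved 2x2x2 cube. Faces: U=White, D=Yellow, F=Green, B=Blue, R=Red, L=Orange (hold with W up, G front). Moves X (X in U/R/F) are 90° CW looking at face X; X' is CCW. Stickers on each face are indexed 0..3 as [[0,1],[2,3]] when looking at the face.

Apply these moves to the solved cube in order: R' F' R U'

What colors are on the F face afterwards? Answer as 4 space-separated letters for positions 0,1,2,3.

Answer: O B G G

Derivation:
After move 1 (R'): R=RRRR U=WBWB F=GWGW D=YGYG B=YBYB
After move 2 (F'): F=WWGG U=WBRR R=GRYR D=OOYG L=OBOW
After move 3 (R): R=YGRR U=WWRG F=WOGG D=OYYY B=RBBB
After move 4 (U'): U=WGWR F=OBGG R=WORR B=YGBB L=RBOW
Query: F face = OBGG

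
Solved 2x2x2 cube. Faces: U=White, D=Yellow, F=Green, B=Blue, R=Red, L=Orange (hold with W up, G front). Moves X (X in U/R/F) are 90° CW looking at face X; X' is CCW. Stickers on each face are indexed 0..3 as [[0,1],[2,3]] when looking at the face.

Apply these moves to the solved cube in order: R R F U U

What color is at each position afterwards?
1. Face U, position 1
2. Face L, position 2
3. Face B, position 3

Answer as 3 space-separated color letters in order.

Answer: O O B

Derivation:
After move 1 (R): R=RRRR U=WGWG F=GYGY D=YBYB B=WBWB
After move 2 (R): R=RRRR U=WYWY F=GBGB D=YWYW B=GBGB
After move 3 (F): F=GGBB U=WYOO R=WRYR D=RRYW L=OYOW
After move 4 (U): U=OWOY F=WRBB R=GBYR B=OYGB L=GGOW
After move 5 (U): U=OOYW F=GBBB R=OYYR B=GGGB L=WROW
Query 1: U[1] = O
Query 2: L[2] = O
Query 3: B[3] = B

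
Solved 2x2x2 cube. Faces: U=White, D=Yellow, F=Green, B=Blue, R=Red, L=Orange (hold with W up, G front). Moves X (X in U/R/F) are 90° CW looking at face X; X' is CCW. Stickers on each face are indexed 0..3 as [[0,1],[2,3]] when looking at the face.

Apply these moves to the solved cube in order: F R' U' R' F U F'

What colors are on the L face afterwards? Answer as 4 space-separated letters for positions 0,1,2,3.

After move 1 (F): F=GGGG U=WWOO R=WRWR D=RRYY L=OYOY
After move 2 (R'): R=RRWW U=WBOB F=GWGO D=RGYG B=YBRB
After move 3 (U'): U=BBWO F=OYGO R=GWWW B=RRRB L=YBOY
After move 4 (R'): R=WWGW U=BRWR F=OBGO D=RYYO B=GRGB
After move 5 (F): F=GOOB U=BRYB R=WWRW D=GWYO L=YROY
After move 6 (U): U=YBBR F=WWOB R=GRRW B=YRGB L=GOOY
After move 7 (F'): F=WBWO U=YBGR R=WRGW D=OYYO L=GROB
Query: L face = GROB

Answer: G R O B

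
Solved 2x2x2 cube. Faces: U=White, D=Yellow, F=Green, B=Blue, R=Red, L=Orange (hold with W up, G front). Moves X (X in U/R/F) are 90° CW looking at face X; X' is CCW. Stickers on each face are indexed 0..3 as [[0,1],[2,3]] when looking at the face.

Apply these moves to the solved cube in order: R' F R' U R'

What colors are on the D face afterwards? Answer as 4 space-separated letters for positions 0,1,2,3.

Answer: R R Y O

Derivation:
After move 1 (R'): R=RRRR U=WBWB F=GWGW D=YGYG B=YBYB
After move 2 (F): F=GGWW U=WBOO R=WRBR D=RRYG L=OYOG
After move 3 (R'): R=RRWB U=WYOY F=GBWO D=RGYW B=GBRB
After move 4 (U): U=OWYY F=RRWO R=GBWB B=OYRB L=GBOG
After move 5 (R'): R=BBGW U=ORYO F=RWWY D=RRYO B=WYGB
Query: D face = RRYO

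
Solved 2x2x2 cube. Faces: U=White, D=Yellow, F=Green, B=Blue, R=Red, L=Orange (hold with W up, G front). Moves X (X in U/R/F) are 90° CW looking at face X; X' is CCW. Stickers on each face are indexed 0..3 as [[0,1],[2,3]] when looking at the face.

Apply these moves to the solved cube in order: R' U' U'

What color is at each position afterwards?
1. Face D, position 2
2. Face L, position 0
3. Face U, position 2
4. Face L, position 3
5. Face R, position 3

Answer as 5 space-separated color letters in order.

Answer: Y R B O R

Derivation:
After move 1 (R'): R=RRRR U=WBWB F=GWGW D=YGYG B=YBYB
After move 2 (U'): U=BBWW F=OOGW R=GWRR B=RRYB L=YBOO
After move 3 (U'): U=BWBW F=YBGW R=OORR B=GWYB L=RROO
Query 1: D[2] = Y
Query 2: L[0] = R
Query 3: U[2] = B
Query 4: L[3] = O
Query 5: R[3] = R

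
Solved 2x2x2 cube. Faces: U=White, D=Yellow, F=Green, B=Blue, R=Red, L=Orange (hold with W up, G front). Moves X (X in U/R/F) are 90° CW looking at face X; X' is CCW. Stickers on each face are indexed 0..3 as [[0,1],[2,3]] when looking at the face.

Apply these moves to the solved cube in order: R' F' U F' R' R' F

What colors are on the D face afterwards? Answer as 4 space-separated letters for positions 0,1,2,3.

Answer: B R Y Y

Derivation:
After move 1 (R'): R=RRRR U=WBWB F=GWGW D=YGYG B=YBYB
After move 2 (F'): F=WWGG U=WBRR R=GRYR D=OOYG L=OBOW
After move 3 (U): U=RWRB F=GRGG R=YBYR B=OBYB L=WWOW
After move 4 (F'): F=RGGG U=RWYY R=OBOR D=WWYG L=WBOR
After move 5 (R'): R=BROO U=RYYO F=RWGY D=WGYG B=GBWB
After move 6 (R'): R=ROBO U=RWYG F=RYGO D=WWYY B=GBGB
After move 7 (F): F=GROY U=RWRB R=YOGO D=BRYY L=WWOW
Query: D face = BRYY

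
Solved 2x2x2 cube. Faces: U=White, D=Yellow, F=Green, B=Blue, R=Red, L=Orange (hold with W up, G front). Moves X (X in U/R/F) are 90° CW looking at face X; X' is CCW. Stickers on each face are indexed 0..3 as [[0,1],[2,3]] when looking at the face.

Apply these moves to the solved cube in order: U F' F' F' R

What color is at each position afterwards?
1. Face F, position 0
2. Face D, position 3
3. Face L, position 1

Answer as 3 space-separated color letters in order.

Answer: G O Y

Derivation:
After move 1 (U): U=WWWW F=RRGG R=BBRR B=OOBB L=GGOO
After move 2 (F'): F=RGRG U=WWBR R=YBYR D=GOYY L=GWOW
After move 3 (F'): F=GGRR U=WWYY R=OBGR D=WWYY L=GROB
After move 4 (F'): F=GRGR U=WWOG R=WBWR D=RBYY L=GYOY
After move 5 (R): R=WWRB U=WROR F=GBGY D=RBYO B=GOWB
Query 1: F[0] = G
Query 2: D[3] = O
Query 3: L[1] = Y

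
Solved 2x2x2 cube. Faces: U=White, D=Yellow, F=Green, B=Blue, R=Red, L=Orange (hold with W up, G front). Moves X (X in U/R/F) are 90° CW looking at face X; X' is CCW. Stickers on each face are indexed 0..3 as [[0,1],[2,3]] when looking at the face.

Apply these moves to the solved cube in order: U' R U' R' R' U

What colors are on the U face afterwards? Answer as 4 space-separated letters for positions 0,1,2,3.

After move 1 (U'): U=WWWW F=OOGG R=GGRR B=RRBB L=BBOO
After move 2 (R): R=RGRG U=WOWG F=OYGY D=YBYR B=WRWB
After move 3 (U'): U=OGWW F=BBGY R=OYRG B=RGWB L=WROO
After move 4 (R'): R=YGOR U=OWWR F=BGGW D=YBYY B=RGBB
After move 5 (R'): R=GRYO U=OBWR F=BWGR D=YGYW B=YGBB
After move 6 (U): U=WORB F=GRGR R=YGYO B=WRBB L=BWOO
Query: U face = WORB

Answer: W O R B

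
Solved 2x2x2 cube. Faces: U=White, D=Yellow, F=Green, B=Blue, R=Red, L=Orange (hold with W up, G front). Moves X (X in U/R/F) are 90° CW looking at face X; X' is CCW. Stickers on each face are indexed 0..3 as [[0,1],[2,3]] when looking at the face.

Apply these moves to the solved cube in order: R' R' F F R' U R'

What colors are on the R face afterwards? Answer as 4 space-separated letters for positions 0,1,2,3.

After move 1 (R'): R=RRRR U=WBWB F=GWGW D=YGYG B=YBYB
After move 2 (R'): R=RRRR U=WYWY F=GBGB D=YWYW B=GBGB
After move 3 (F): F=GGBB U=WYOO R=WRYR D=RRYW L=OYOW
After move 4 (F): F=BGBG U=WYWY R=OROR D=YWYW L=OROR
After move 5 (R'): R=RROO U=WGWG F=BYBY D=YGYG B=WBWB
After move 6 (U): U=WWGG F=RRBY R=WBOO B=ORWB L=BYOR
After move 7 (R'): R=BOWO U=WWGO F=RWBG D=YRYY B=GRGB
Query: R face = BOWO

Answer: B O W O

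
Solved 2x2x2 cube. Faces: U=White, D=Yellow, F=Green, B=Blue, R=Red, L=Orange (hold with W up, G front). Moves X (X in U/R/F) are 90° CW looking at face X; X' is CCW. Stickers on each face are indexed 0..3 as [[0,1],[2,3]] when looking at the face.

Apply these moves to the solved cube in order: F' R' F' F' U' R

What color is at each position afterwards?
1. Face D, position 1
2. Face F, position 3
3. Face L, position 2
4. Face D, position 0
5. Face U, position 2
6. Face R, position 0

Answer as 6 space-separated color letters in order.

Answer: O G O B W W

Derivation:
After move 1 (F'): F=GGGG U=WWRR R=YRYR D=OOYY L=OWOW
After move 2 (R'): R=RRYY U=WBRB F=GWGR D=OGYG B=YBOB
After move 3 (F'): F=WRGG U=WBRY R=GROY D=WWYG L=OBOR
After move 4 (F'): F=RGWG U=WBGO R=WRWY D=BRYG L=OYOR
After move 5 (U'): U=BOWG F=OYWG R=RGWY B=WROB L=YBOR
After move 6 (R): R=WRYG U=BYWG F=ORWG D=BOYW B=GROB
Query 1: D[1] = O
Query 2: F[3] = G
Query 3: L[2] = O
Query 4: D[0] = B
Query 5: U[2] = W
Query 6: R[0] = W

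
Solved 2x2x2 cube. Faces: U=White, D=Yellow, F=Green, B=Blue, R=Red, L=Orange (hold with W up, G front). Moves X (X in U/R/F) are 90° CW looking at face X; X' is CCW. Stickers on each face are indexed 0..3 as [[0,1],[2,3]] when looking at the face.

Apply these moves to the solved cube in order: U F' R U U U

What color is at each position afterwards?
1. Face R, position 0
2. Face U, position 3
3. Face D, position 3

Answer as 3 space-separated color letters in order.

After move 1 (U): U=WWWW F=RRGG R=BBRR B=OOBB L=GGOO
After move 2 (F'): F=RGRG U=WWBR R=YBYR D=GOYY L=GWOW
After move 3 (R): R=YYRB U=WGBG F=RORY D=GBYO B=ROWB
After move 4 (U): U=BWGG F=YYRY R=RORB B=GWWB L=ROOW
After move 5 (U): U=GBGW F=RORY R=GWRB B=ROWB L=YYOW
After move 6 (U): U=GGWB F=GWRY R=RORB B=YYWB L=ROOW
Query 1: R[0] = R
Query 2: U[3] = B
Query 3: D[3] = O

Answer: R B O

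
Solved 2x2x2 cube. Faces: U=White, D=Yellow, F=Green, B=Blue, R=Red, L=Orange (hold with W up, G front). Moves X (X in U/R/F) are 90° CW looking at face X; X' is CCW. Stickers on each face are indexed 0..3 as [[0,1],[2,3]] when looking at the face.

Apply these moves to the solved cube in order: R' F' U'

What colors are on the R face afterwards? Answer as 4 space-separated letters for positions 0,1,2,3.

Answer: W W Y R

Derivation:
After move 1 (R'): R=RRRR U=WBWB F=GWGW D=YGYG B=YBYB
After move 2 (F'): F=WWGG U=WBRR R=GRYR D=OOYG L=OBOW
After move 3 (U'): U=BRWR F=OBGG R=WWYR B=GRYB L=YBOW
Query: R face = WWYR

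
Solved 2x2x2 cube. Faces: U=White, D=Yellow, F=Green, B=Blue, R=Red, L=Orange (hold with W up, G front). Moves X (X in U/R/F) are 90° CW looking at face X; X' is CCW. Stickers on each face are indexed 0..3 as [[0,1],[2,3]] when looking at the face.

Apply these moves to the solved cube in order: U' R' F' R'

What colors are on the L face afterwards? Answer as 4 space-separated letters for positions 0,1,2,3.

Answer: B R O W

Derivation:
After move 1 (U'): U=WWWW F=OOGG R=GGRR B=RRBB L=BBOO
After move 2 (R'): R=GRGR U=WBWR F=OWGW D=YOYG B=YRYB
After move 3 (F'): F=WWOG U=WBGG R=ORYR D=BOYG L=BROW
After move 4 (R'): R=RROY U=WYGY F=WBOG D=BWYG B=GROB
Query: L face = BROW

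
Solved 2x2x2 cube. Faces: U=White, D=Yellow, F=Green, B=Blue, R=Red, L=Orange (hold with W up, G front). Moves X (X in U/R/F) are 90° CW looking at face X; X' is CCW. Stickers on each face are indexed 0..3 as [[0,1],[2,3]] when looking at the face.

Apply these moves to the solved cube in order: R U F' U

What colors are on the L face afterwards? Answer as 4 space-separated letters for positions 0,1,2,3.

After move 1 (R): R=RRRR U=WGWG F=GYGY D=YBYB B=WBWB
After move 2 (U): U=WWGG F=RRGY R=WBRR B=OOWB L=GYOO
After move 3 (F'): F=RYRG U=WWWR R=BBYR D=YOYB L=GGOG
After move 4 (U): U=WWRW F=BBRG R=OOYR B=GGWB L=RYOG
Query: L face = RYOG

Answer: R Y O G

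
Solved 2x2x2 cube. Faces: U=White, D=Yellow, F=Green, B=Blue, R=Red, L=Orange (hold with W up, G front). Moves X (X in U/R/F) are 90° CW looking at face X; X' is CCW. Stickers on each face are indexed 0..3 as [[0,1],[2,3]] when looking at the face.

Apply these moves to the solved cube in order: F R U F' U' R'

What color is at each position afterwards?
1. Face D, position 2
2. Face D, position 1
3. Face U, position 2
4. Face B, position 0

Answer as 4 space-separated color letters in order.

Answer: Y G O B

Derivation:
After move 1 (F): F=GGGG U=WWOO R=WRWR D=RRYY L=OYOY
After move 2 (R): R=WWRR U=WGOG F=GRGY D=RBYB B=OBWB
After move 3 (U): U=OWGG F=WWGY R=OBRR B=OYWB L=GROY
After move 4 (F'): F=WYWG U=OWOR R=BBRR D=RYYB L=GGOG
After move 5 (U'): U=WROO F=GGWG R=WYRR B=BBWB L=OYOG
After move 6 (R'): R=YRWR U=WWOB F=GRWO D=RGYG B=BBYB
Query 1: D[2] = Y
Query 2: D[1] = G
Query 3: U[2] = O
Query 4: B[0] = B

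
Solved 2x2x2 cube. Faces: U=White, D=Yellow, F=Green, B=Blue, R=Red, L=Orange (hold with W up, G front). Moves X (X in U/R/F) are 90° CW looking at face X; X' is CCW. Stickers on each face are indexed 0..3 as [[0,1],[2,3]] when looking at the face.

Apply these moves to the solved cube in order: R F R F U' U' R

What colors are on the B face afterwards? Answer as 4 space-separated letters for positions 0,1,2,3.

Answer: W G B B

Derivation:
After move 1 (R): R=RRRR U=WGWG F=GYGY D=YBYB B=WBWB
After move 2 (F): F=GGYY U=WGOO R=WRGR D=RRYB L=OYOB
After move 3 (R): R=GWRR U=WGOY F=GRYB D=RWYW B=OBGB
After move 4 (F): F=YGBR U=WGBY R=OWYR D=RGYW L=OROW
After move 5 (U'): U=GYWB F=ORBR R=YGYR B=OWGB L=OBOW
After move 6 (U'): U=YBGW F=OBBR R=ORYR B=YGGB L=OWOW
After move 7 (R): R=YORR U=YBGR F=OGBW D=RGYY B=WGBB
Query: B face = WGBB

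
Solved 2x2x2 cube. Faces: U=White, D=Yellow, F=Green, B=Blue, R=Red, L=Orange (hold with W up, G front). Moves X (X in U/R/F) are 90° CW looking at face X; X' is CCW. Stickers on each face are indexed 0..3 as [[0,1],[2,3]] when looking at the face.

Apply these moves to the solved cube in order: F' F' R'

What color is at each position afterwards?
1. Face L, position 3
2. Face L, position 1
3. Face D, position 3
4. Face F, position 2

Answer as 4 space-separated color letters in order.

Answer: R R G G

Derivation:
After move 1 (F'): F=GGGG U=WWRR R=YRYR D=OOYY L=OWOW
After move 2 (F'): F=GGGG U=WWYY R=OROR D=WWYY L=OROR
After move 3 (R'): R=RROO U=WBYB F=GWGY D=WGYG B=YBWB
Query 1: L[3] = R
Query 2: L[1] = R
Query 3: D[3] = G
Query 4: F[2] = G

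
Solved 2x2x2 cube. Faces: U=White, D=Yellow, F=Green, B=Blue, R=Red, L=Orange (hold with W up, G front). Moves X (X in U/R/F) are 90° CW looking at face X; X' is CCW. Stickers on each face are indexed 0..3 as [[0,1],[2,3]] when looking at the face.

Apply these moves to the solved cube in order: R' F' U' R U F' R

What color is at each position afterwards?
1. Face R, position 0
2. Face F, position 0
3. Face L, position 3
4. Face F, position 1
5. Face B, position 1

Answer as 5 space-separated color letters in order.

Answer: O W G W B

Derivation:
After move 1 (R'): R=RRRR U=WBWB F=GWGW D=YGYG B=YBYB
After move 2 (F'): F=WWGG U=WBRR R=GRYR D=OOYG L=OBOW
After move 3 (U'): U=BRWR F=OBGG R=WWYR B=GRYB L=YBOW
After move 4 (R): R=YWRW U=BBWG F=OOGG D=OYYG B=RRRB
After move 5 (U): U=WBGB F=YWGG R=RRRW B=YBRB L=OOOW
After move 6 (F'): F=WGYG U=WBRR R=YROW D=OWYG L=OBOG
After move 7 (R): R=OYWR U=WGRG F=WWYG D=ORYY B=RBBB
Query 1: R[0] = O
Query 2: F[0] = W
Query 3: L[3] = G
Query 4: F[1] = W
Query 5: B[1] = B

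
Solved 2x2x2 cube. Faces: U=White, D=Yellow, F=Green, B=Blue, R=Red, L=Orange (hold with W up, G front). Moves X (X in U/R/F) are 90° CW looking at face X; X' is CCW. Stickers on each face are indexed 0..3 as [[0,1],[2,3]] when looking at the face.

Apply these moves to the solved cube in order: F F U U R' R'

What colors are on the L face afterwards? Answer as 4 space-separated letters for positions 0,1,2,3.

After move 1 (F): F=GGGG U=WWOO R=WRWR D=RRYY L=OYOY
After move 2 (F): F=GGGG U=WWYY R=OROR D=WWYY L=OROR
After move 3 (U): U=YWYW F=ORGG R=BBOR B=ORBB L=GGOR
After move 4 (U): U=YYWW F=BBGG R=OROR B=GGBB L=OROR
After move 5 (R'): R=RROO U=YBWG F=BYGW D=WBYG B=YGWB
After move 6 (R'): R=RORO U=YWWY F=BBGG D=WYYW B=GGBB
Query: L face = OROR

Answer: O R O R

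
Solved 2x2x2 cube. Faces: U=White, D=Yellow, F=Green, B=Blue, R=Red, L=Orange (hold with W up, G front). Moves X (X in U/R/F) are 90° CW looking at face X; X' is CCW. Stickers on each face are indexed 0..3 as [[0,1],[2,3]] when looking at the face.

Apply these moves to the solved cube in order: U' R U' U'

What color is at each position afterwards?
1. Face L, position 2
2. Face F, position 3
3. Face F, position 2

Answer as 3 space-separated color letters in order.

Answer: O Y G

Derivation:
After move 1 (U'): U=WWWW F=OOGG R=GGRR B=RRBB L=BBOO
After move 2 (R): R=RGRG U=WOWG F=OYGY D=YBYR B=WRWB
After move 3 (U'): U=OGWW F=BBGY R=OYRG B=RGWB L=WROO
After move 4 (U'): U=GWOW F=WRGY R=BBRG B=OYWB L=RGOO
Query 1: L[2] = O
Query 2: F[3] = Y
Query 3: F[2] = G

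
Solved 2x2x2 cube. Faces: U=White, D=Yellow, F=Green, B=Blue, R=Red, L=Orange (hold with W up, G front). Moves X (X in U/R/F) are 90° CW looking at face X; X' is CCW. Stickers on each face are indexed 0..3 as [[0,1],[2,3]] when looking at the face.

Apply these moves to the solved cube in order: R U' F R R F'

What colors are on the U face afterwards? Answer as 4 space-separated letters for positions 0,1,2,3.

After move 1 (R): R=RRRR U=WGWG F=GYGY D=YBYB B=WBWB
After move 2 (U'): U=GGWW F=OOGY R=GYRR B=RRWB L=WBOO
After move 3 (F): F=GOYO U=GGOB R=WYWR D=RGYB L=WYOB
After move 4 (R): R=WWRY U=GOOO F=GGYB D=RWYR B=BRGB
After move 5 (R): R=RWYW U=GGOB F=GWYR D=RGYB B=OROB
After move 6 (F'): F=WRGY U=GGRY R=GWRW D=YBYB L=WBOO
Query: U face = GGRY

Answer: G G R Y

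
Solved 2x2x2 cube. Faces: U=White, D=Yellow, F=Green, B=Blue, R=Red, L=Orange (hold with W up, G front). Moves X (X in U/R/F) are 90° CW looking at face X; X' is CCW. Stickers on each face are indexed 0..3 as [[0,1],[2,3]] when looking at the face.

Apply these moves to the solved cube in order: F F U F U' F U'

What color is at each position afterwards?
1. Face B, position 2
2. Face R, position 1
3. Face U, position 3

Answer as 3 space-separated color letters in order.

After move 1 (F): F=GGGG U=WWOO R=WRWR D=RRYY L=OYOY
After move 2 (F): F=GGGG U=WWYY R=OROR D=WWYY L=OROR
After move 3 (U): U=YWYW F=ORGG R=BBOR B=ORBB L=GGOR
After move 4 (F): F=GOGR U=YWRG R=YBWR D=OBYY L=GWOW
After move 5 (U'): U=WGYR F=GWGR R=GOWR B=YBBB L=OROW
After move 6 (F): F=GGRW U=WGWR R=YORR D=WGYY L=OOOB
After move 7 (U'): U=GRWW F=OORW R=GGRR B=YOBB L=YBOB
Query 1: B[2] = B
Query 2: R[1] = G
Query 3: U[3] = W

Answer: B G W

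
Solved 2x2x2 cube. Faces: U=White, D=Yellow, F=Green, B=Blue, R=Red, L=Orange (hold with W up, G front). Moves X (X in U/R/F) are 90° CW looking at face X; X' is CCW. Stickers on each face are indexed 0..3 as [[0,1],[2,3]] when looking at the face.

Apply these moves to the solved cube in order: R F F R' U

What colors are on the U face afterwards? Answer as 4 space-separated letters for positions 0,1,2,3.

After move 1 (R): R=RRRR U=WGWG F=GYGY D=YBYB B=WBWB
After move 2 (F): F=GGYY U=WGOO R=WRGR D=RRYB L=OYOB
After move 3 (F): F=YGYG U=WGBY R=OROR D=GWYB L=OROR
After move 4 (R'): R=RROO U=WWBW F=YGYY D=GGYG B=BBWB
After move 5 (U): U=BWWW F=RRYY R=BBOO B=ORWB L=YGOR
Query: U face = BWWW

Answer: B W W W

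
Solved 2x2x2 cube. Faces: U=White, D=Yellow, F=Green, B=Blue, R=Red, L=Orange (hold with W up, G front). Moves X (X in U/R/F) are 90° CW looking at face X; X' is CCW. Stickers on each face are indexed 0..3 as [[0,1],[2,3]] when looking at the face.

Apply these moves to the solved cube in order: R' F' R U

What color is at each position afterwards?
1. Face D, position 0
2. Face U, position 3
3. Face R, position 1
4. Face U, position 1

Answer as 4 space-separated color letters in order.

Answer: O W B W

Derivation:
After move 1 (R'): R=RRRR U=WBWB F=GWGW D=YGYG B=YBYB
After move 2 (F'): F=WWGG U=WBRR R=GRYR D=OOYG L=OBOW
After move 3 (R): R=YGRR U=WWRG F=WOGG D=OYYY B=RBBB
After move 4 (U): U=RWGW F=YGGG R=RBRR B=OBBB L=WOOW
Query 1: D[0] = O
Query 2: U[3] = W
Query 3: R[1] = B
Query 4: U[1] = W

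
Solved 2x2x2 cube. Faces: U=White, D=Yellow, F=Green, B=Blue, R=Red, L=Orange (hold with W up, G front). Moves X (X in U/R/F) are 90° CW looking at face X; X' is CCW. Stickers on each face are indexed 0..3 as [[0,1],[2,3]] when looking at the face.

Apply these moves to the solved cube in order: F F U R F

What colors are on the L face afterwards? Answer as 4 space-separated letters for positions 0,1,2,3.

After move 1 (F): F=GGGG U=WWOO R=WRWR D=RRYY L=OYOY
After move 2 (F): F=GGGG U=WWYY R=OROR D=WWYY L=OROR
After move 3 (U): U=YWYW F=ORGG R=BBOR B=ORBB L=GGOR
After move 4 (R): R=OBRB U=YRYG F=OWGY D=WBYO B=WRWB
After move 5 (F): F=GOYW U=YRRG R=YBGB D=ROYO L=GWOB
Query: L face = GWOB

Answer: G W O B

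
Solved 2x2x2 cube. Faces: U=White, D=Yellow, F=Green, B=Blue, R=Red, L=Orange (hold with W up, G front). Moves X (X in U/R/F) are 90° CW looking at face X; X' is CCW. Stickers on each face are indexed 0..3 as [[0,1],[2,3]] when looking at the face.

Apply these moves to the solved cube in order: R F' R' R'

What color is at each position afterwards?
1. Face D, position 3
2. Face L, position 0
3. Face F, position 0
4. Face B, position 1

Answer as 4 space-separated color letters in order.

After move 1 (R): R=RRRR U=WGWG F=GYGY D=YBYB B=WBWB
After move 2 (F'): F=YYGG U=WGRR R=BRYR D=OOYB L=OGOW
After move 3 (R'): R=RRBY U=WWRW F=YGGR D=OYYG B=BBOB
After move 4 (R'): R=RYRB U=WORB F=YWGW D=OGYR B=GBYB
Query 1: D[3] = R
Query 2: L[0] = O
Query 3: F[0] = Y
Query 4: B[1] = B

Answer: R O Y B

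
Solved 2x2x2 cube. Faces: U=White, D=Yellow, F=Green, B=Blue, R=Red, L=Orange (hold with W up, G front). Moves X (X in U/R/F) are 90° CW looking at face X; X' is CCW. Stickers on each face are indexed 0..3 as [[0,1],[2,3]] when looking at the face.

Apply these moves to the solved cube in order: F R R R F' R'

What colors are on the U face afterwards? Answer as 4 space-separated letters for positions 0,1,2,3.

Answer: W R R Y

Derivation:
After move 1 (F): F=GGGG U=WWOO R=WRWR D=RRYY L=OYOY
After move 2 (R): R=WWRR U=WGOG F=GRGY D=RBYB B=OBWB
After move 3 (R): R=RWRW U=WROY F=GBGB D=RWYO B=GBGB
After move 4 (R): R=RRWW U=WBOB F=GWGO D=RGYG B=YBRB
After move 5 (F'): F=WOGG U=WBRW R=GRRW D=YYYG L=OBOO
After move 6 (R'): R=RWGR U=WRRY F=WBGW D=YOYG B=GBYB
Query: U face = WRRY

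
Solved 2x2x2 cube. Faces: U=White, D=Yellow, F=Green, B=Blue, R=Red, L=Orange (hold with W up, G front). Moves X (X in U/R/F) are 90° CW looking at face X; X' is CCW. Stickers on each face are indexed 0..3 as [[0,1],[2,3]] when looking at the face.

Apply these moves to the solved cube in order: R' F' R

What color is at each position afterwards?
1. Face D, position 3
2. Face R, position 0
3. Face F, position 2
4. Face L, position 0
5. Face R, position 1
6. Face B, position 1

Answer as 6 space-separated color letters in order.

Answer: Y Y G O G B

Derivation:
After move 1 (R'): R=RRRR U=WBWB F=GWGW D=YGYG B=YBYB
After move 2 (F'): F=WWGG U=WBRR R=GRYR D=OOYG L=OBOW
After move 3 (R): R=YGRR U=WWRG F=WOGG D=OYYY B=RBBB
Query 1: D[3] = Y
Query 2: R[0] = Y
Query 3: F[2] = G
Query 4: L[0] = O
Query 5: R[1] = G
Query 6: B[1] = B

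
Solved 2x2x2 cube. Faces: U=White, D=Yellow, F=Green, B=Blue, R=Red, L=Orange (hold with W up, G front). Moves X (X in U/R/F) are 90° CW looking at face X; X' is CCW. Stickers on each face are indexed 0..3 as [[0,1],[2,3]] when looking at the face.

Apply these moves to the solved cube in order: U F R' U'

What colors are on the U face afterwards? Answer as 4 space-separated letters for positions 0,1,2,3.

Answer: B O W O

Derivation:
After move 1 (U): U=WWWW F=RRGG R=BBRR B=OOBB L=GGOO
After move 2 (F): F=GRGR U=WWOG R=WBWR D=RBYY L=GYOY
After move 3 (R'): R=BRWW U=WBOO F=GWGG D=RRYR B=YOBB
After move 4 (U'): U=BOWO F=GYGG R=GWWW B=BRBB L=YOOY
Query: U face = BOWO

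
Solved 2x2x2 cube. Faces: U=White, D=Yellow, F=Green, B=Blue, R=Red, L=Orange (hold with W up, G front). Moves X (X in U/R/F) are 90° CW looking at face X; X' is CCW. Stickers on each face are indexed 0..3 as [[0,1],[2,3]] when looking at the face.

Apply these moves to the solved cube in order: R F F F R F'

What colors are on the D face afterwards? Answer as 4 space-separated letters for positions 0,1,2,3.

Answer: G W Y W

Derivation:
After move 1 (R): R=RRRR U=WGWG F=GYGY D=YBYB B=WBWB
After move 2 (F): F=GGYY U=WGOO R=WRGR D=RRYB L=OYOB
After move 3 (F): F=YGYG U=WGBY R=OROR D=GWYB L=OROR
After move 4 (F): F=YYGG U=WGRR R=BRYR D=OOYB L=OGOW
After move 5 (R): R=YBRR U=WYRG F=YOGB D=OWYW B=RBGB
After move 6 (F'): F=OBYG U=WYYR R=WBOR D=GWYW L=OGOR
Query: D face = GWYW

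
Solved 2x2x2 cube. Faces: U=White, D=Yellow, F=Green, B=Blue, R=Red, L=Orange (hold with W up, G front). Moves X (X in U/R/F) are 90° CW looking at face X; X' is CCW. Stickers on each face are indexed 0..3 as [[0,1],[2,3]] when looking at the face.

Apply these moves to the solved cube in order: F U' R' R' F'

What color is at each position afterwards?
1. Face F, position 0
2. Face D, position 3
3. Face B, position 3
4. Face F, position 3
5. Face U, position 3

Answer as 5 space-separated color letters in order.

After move 1 (F): F=GGGG U=WWOO R=WRWR D=RRYY L=OYOY
After move 2 (U'): U=WOWO F=OYGG R=GGWR B=WRBB L=BBOY
After move 3 (R'): R=GRGW U=WBWW F=OOGO D=RYYG B=YRRB
After move 4 (R'): R=RWGG U=WRWY F=OBGW D=ROYO B=GRYB
After move 5 (F'): F=BWOG U=WRRG R=OWRG D=BYYO L=BYOW
Query 1: F[0] = B
Query 2: D[3] = O
Query 3: B[3] = B
Query 4: F[3] = G
Query 5: U[3] = G

Answer: B O B G G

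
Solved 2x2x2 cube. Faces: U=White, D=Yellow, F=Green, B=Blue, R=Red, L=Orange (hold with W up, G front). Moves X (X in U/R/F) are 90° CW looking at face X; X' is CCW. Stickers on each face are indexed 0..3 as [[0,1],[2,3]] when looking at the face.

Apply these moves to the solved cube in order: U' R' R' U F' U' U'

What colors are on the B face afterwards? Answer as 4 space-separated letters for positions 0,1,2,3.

After move 1 (U'): U=WWWW F=OOGG R=GGRR B=RRBB L=BBOO
After move 2 (R'): R=GRGR U=WBWR F=OWGW D=YOYG B=YRYB
After move 3 (R'): R=RRGG U=WYWY F=OBGR D=YWYW B=GROB
After move 4 (U): U=WWYY F=RRGR R=GRGG B=BBOB L=OBOO
After move 5 (F'): F=RRRG U=WWGG R=WRYG D=BOYW L=OYOY
After move 6 (U'): U=WGWG F=OYRG R=RRYG B=WROB L=BBOY
After move 7 (U'): U=GGWW F=BBRG R=OYYG B=RROB L=WROY
Query: B face = RROB

Answer: R R O B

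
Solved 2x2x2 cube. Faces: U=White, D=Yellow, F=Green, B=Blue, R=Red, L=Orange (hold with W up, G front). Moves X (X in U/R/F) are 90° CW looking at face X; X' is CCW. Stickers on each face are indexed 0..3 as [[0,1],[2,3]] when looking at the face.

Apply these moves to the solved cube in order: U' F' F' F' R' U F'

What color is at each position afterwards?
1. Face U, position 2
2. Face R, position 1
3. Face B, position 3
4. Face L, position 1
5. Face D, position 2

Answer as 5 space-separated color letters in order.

Answer: Y R B B Y

Derivation:
After move 1 (U'): U=WWWW F=OOGG R=GGRR B=RRBB L=BBOO
After move 2 (F'): F=OGOG U=WWGR R=YGYR D=BOYY L=BWOW
After move 3 (F'): F=GGOO U=WWYY R=OGBR D=WWYY L=BROG
After move 4 (F'): F=GOGO U=WWOB R=WGWR D=RGYY L=BYOY
After move 5 (R'): R=GRWW U=WBOR F=GWGB D=ROYO B=YRGB
After move 6 (U): U=OWRB F=GRGB R=YRWW B=BYGB L=GWOY
After move 7 (F'): F=RBGG U=OWYW R=ORRW D=WYYO L=GBOR
Query 1: U[2] = Y
Query 2: R[1] = R
Query 3: B[3] = B
Query 4: L[1] = B
Query 5: D[2] = Y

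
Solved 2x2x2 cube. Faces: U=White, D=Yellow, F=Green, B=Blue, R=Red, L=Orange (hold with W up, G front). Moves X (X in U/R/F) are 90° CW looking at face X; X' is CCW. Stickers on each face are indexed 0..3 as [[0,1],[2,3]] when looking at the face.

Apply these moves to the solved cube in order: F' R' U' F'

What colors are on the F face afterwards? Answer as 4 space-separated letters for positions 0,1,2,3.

After move 1 (F'): F=GGGG U=WWRR R=YRYR D=OOYY L=OWOW
After move 2 (R'): R=RRYY U=WBRB F=GWGR D=OGYG B=YBOB
After move 3 (U'): U=BBWR F=OWGR R=GWYY B=RROB L=YBOW
After move 4 (F'): F=WROG U=BBGY R=GWOY D=BWYG L=YROW
Query: F face = WROG

Answer: W R O G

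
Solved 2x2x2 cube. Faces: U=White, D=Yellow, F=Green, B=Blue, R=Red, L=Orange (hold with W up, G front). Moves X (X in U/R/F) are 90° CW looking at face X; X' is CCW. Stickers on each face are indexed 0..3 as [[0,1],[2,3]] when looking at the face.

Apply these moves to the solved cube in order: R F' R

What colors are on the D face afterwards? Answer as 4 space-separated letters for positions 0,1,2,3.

After move 1 (R): R=RRRR U=WGWG F=GYGY D=YBYB B=WBWB
After move 2 (F'): F=YYGG U=WGRR R=BRYR D=OOYB L=OGOW
After move 3 (R): R=YBRR U=WYRG F=YOGB D=OWYW B=RBGB
Query: D face = OWYW

Answer: O W Y W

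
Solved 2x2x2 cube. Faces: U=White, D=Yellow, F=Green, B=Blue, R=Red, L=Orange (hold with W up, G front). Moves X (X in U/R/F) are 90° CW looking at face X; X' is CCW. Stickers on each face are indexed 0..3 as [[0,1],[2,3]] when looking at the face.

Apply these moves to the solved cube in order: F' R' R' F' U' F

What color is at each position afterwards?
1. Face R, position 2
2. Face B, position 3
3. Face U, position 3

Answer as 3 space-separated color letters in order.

After move 1 (F'): F=GGGG U=WWRR R=YRYR D=OOYY L=OWOW
After move 2 (R'): R=RRYY U=WBRB F=GWGR D=OGYG B=YBOB
After move 3 (R'): R=RYRY U=WORY F=GBGB D=OWYR B=GBGB
After move 4 (F'): F=BBGG U=WORR R=WYOY D=WWYR L=OYOR
After move 5 (U'): U=ORWR F=OYGG R=BBOY B=WYGB L=GBOR
After move 6 (F): F=GOGY U=ORRB R=WBRY D=OBYR L=GWOW
Query 1: R[2] = R
Query 2: B[3] = B
Query 3: U[3] = B

Answer: R B B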